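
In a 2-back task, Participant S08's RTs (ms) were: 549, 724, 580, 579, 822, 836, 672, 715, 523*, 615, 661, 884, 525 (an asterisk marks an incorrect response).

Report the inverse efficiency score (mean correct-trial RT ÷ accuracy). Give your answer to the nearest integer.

737 ms

Correct trials (n=12): 549, 724, 580, 579, 822, 836, 672, 715, 615, 661, 884, 525
Mean correct RT = 8162/12 = 680.1667 ms
Proportion correct = 12/13
IES = 680.1667 / (12/13) = 736.847 ms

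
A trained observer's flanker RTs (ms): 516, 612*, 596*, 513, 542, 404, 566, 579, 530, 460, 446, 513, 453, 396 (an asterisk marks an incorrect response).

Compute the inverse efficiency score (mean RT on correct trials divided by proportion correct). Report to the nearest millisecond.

Correct trials (n=12): 516, 513, 542, 404, 566, 579, 530, 460, 446, 513, 453, 396
Mean correct RT = 5918/12 = 493.1667 ms
Proportion correct = 12/14
IES = 493.1667 / (12/14) = 575.361 ms

575 ms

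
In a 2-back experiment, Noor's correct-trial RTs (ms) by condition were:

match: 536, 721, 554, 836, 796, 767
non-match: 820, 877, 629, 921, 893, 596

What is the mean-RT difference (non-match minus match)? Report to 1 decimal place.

M(match) = 4210/6 = 701.667
M(non-match) = 4736/6 = 789.333
Difference = 789.333 − 701.667 = 87.667 ms

87.7 ms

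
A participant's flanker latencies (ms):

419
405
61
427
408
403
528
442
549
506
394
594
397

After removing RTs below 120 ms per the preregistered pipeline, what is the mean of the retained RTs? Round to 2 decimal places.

456.00 ms

Excluded: 61
Retained (n=12): Σ = 5472
Mean = 5472/12 = 456.0000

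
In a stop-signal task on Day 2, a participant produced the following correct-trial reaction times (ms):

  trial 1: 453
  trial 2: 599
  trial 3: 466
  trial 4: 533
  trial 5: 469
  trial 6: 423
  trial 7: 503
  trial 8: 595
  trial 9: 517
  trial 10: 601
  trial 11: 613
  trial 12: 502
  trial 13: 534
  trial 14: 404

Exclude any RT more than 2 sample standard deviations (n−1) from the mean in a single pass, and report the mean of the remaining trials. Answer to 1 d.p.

515.1 ms

n = 14, ΣRT = 7212, M = 515.143
Σ(x−M)² = 60603.71; s = √(60603.71/13) = 68.278
Cutoffs: 515.143 ± 2·68.278 → [378.6, 651.7]
No RTs fall outside the cutoffs; all 14 retained. Mean = 7212/14 = 515.143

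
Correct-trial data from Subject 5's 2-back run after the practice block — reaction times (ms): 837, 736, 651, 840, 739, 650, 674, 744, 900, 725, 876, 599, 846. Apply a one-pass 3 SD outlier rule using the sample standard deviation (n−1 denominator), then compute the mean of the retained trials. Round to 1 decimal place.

755.2 ms

n = 13, ΣRT = 9817, M = 755.154
Σ(x−M)² = 112271.69; s = √(112271.69/12) = 96.726
Cutoffs: 755.154 ± 3·96.726 → [465.0, 1045.3]
No RTs fall outside the cutoffs; all 13 retained. Mean = 9817/13 = 755.154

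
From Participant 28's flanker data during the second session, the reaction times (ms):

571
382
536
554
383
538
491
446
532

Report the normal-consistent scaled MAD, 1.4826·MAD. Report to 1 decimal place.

Sorted: 382, 383, 446, 491, 532, 536, 538, 554, 571 → median = 532
|x − 532| sorted: 0, 4, 6, 22, 39, 41, 86, 149, 150 → MAD = 39
Robust SD ≈ 1.4826 × 39 = 57.821

57.8 ms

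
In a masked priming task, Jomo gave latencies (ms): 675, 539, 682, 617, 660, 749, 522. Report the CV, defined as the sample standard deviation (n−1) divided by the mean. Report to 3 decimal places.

n = 7, Σ = 4444, M = 634.8571
Σ(x−M)² = 39738.857; s = √(39738.857/6) = 81.3827
CV = 81.3827 / 634.8571 = 0.12819

0.128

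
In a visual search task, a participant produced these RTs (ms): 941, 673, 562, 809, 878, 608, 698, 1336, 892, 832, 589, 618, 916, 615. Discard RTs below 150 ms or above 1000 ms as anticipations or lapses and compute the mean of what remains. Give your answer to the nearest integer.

Excluded: 1336
Retained (n=13): Σ = 9631
Mean = 9631/13 = 740.8462

741 ms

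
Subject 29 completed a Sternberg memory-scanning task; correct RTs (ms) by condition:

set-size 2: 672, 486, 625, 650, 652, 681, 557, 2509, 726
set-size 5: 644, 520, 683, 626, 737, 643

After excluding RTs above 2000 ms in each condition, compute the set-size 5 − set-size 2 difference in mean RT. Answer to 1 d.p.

11.0 ms

set-size 2: exclude 2509
M(set-size 2) = 5049/8 = 631.125
M(set-size 5) = 3853/6 = 642.167
Difference = 642.167 − 631.125 = 11.042 ms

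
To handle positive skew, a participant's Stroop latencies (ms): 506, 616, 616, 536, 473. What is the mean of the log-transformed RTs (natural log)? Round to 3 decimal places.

ln(RT): 6.2265, 6.4232, 6.4232, 6.2841, 6.1591
Σ ln(RT) = 31.5163
Mean = 31.5163/5 = 6.30325

6.303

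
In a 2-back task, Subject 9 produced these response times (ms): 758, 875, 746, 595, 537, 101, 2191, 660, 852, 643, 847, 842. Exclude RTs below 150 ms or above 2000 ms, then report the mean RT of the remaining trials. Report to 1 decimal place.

Excluded: 101, 2191
Retained (n=10): Σ = 7355
Mean = 7355/10 = 735.5000

735.5 ms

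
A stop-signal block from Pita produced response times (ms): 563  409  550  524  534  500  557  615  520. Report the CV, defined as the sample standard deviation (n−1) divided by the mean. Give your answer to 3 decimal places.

0.106

n = 9, Σ = 4772, M = 530.2222
Σ(x−M)² = 25135.556; s = √(25135.556/8) = 56.0531
CV = 56.0531 / 530.2222 = 0.10572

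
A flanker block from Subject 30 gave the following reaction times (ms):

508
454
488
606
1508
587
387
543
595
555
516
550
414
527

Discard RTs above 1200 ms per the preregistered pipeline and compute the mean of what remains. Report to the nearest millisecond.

518 ms

Excluded: 1508
Retained (n=13): Σ = 6730
Mean = 6730/13 = 517.6923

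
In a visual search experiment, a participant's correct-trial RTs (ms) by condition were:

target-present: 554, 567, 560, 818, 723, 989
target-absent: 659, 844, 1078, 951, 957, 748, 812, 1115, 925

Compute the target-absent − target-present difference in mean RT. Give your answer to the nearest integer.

197 ms

M(target-present) = 4211/6 = 701.833
M(target-absent) = 8089/9 = 898.778
Difference = 898.778 − 701.833 = 196.944 ms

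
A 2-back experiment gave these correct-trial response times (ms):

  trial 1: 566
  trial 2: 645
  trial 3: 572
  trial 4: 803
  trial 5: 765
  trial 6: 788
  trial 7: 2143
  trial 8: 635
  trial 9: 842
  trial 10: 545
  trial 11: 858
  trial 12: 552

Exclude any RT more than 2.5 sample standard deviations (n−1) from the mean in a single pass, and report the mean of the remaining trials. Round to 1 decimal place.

n = 12, ΣRT = 9714, M = 809.500
Σ(x−M)² = 2093591.00; s = √(2093591.00/11) = 436.264
Cutoffs: 809.500 ± 2.5·436.264 → [-281.2, 1900.2]
Outside: 2143 → excluded.
Retained (n=11): Σ = 7571, mean = 7571/11 = 688.273

688.3 ms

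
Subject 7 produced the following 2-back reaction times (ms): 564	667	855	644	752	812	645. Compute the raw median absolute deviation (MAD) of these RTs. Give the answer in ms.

Sorted: 564, 644, 645, 667, 752, 812, 855 → median = 667
|x − 667|: 103, 0, 188, 23, 85, 145, 22
Sorted deviations: 0, 22, 23, 85, 103, 145, 188 → MAD = 85

85 ms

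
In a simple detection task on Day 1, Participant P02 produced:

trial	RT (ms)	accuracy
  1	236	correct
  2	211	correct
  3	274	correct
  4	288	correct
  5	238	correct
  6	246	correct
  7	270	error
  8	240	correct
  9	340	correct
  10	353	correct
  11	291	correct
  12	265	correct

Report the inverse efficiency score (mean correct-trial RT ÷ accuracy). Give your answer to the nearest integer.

Correct trials (n=11): 236, 211, 274, 288, 238, 246, 240, 340, 353, 291, 265
Mean correct RT = 2982/11 = 271.0909 ms
Proportion correct = 11/12
IES = 271.0909 / (11/12) = 295.736 ms

296 ms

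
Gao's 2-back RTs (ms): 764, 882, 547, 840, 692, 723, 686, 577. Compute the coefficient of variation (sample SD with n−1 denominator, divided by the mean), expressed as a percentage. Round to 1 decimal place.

16.3%

n = 8, Σ = 5711, M = 713.8750
Σ(x−M)² = 94606.875; s = √(94606.875/7) = 116.2552
CV = 116.2552 / 713.8750 = 0.16285 = 16.285%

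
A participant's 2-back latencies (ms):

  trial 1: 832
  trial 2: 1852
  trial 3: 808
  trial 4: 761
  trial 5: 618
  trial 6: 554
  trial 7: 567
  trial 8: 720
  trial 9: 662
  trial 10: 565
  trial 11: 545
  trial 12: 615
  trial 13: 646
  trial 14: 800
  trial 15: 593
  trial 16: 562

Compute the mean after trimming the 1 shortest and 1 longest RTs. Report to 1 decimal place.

664.5 ms

Sorted: 545, 554, 562, 565, 567, 593, 615, 618, 646, 662, 720, 761, 800, 808, 832, 1852
Drop lowest 1 (545) and highest 1 (1852)
Remaining (n=14): Σ = 9303, mean = 9303/14 = 664.500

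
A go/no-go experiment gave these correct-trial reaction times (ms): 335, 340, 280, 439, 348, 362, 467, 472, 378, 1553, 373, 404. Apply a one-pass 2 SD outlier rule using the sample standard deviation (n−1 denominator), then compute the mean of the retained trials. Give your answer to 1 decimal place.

n = 12, ΣRT = 5751, M = 479.250
Σ(x−M)² = 1292838.25; s = √(1292838.25/11) = 342.828
Cutoffs: 479.250 ± 2·342.828 → [-206.4, 1164.9]
Outside: 1553 → excluded.
Retained (n=11): Σ = 4198, mean = 4198/11 = 381.636

381.6 ms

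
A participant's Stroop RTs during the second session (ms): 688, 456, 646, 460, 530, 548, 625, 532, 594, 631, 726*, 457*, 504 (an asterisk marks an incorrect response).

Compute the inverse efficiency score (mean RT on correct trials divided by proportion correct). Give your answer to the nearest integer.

668 ms

Correct trials (n=11): 688, 456, 646, 460, 530, 548, 625, 532, 594, 631, 504
Mean correct RT = 6214/11 = 564.9091 ms
Proportion correct = 11/13
IES = 564.9091 / (11/13) = 667.620 ms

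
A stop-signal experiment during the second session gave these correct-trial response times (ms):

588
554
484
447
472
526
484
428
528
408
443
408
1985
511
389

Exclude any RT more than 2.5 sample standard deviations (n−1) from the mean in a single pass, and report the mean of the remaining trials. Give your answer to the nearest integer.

n = 15, ΣRT = 8655, M = 577.000
Σ(x−M)² = 2170318.00; s = √(2170318.00/14) = 393.729
Cutoffs: 577.000 ± 2.5·393.729 → [-407.3, 1561.3]
Outside: 1985 → excluded.
Retained (n=14): Σ = 6670, mean = 6670/14 = 476.429

476 ms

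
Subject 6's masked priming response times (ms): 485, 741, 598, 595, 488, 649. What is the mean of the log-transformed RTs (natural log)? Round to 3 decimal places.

6.373

ln(RT): 6.1841, 6.6080, 6.3936, 6.3886, 6.1903, 6.4754
Σ ln(RT) = 38.2400
Mean = 38.2400/6 = 6.37334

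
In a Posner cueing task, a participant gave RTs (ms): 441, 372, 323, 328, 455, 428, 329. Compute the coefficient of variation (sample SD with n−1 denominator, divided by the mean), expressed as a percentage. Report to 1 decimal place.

15.2%

n = 7, Σ = 2676, M = 382.2857
Σ(x−M)² = 20231.429; s = √(20231.429/6) = 58.0681
CV = 58.0681 / 382.2857 = 0.15190 = 15.190%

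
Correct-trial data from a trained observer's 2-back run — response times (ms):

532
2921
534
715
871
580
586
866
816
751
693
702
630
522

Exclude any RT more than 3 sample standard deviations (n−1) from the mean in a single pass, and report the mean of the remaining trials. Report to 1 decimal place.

676.8 ms

n = 14, ΣRT = 11719, M = 837.071
Σ(x−M)² = 4862692.93; s = √(4862692.93/13) = 611.599
Cutoffs: 837.071 ± 3·611.599 → [-997.7, 2671.9]
Outside: 2921 → excluded.
Retained (n=13): Σ = 8798, mean = 8798/13 = 676.769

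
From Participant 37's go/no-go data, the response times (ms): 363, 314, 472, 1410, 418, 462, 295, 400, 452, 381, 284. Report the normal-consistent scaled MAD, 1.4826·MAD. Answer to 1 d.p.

91.9 ms

Sorted: 284, 295, 314, 363, 381, 400, 418, 452, 462, 472, 1410 → median = 400
|x − 400| sorted: 0, 18, 19, 37, 52, 62, 72, 86, 105, 116, 1010 → MAD = 62
Robust SD ≈ 1.4826 × 62 = 91.921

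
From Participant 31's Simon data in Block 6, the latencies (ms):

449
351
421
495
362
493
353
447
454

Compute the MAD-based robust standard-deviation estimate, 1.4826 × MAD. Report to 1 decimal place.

Sorted: 351, 353, 362, 421, 447, 449, 454, 493, 495 → median = 447
|x − 447| sorted: 0, 2, 7, 26, 46, 48, 85, 94, 96 → MAD = 46
Robust SD ≈ 1.4826 × 46 = 68.200

68.2 ms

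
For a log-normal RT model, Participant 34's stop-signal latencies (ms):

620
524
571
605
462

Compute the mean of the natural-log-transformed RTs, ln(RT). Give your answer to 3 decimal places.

6.316

ln(RT): 6.4297, 6.2615, 6.3474, 6.4052, 6.1356
Σ ln(RT) = 31.5794
Mean = 31.5794/5 = 6.31588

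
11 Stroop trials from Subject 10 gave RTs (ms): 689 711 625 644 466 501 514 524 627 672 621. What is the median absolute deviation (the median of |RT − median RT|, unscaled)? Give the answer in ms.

Sorted: 466, 501, 514, 524, 621, 625, 627, 644, 672, 689, 711 → median = 625
|x − 625|: 64, 86, 0, 19, 159, 124, 111, 101, 2, 47, 4
Sorted deviations: 0, 2, 4, 19, 47, 64, 86, 101, 111, 124, 159 → MAD = 64

64 ms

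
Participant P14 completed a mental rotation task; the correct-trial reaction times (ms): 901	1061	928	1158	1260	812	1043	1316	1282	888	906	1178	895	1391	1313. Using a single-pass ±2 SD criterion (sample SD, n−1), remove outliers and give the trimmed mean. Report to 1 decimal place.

n = 15, ΣRT = 16332, M = 1088.800
Σ(x−M)² = 524500.40; s = √(524500.40/14) = 193.557
Cutoffs: 1088.800 ± 2·193.557 → [701.7, 1475.9]
No RTs fall outside the cutoffs; all 15 retained. Mean = 16332/15 = 1088.800

1088.8 ms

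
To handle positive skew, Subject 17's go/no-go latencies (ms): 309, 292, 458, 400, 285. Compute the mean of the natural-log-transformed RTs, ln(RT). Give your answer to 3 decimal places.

5.836

ln(RT): 5.7333, 5.6768, 6.1269, 5.9915, 5.6525
Σ ln(RT) = 29.1809
Mean = 29.1809/5 = 5.83618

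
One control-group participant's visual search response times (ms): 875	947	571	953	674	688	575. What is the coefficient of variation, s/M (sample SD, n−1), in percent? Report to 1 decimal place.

n = 7, Σ = 5283, M = 754.7143
Σ(x−M)² = 167773.429; s = √(167773.429/6) = 167.2191
CV = 167.2191 / 754.7143 = 0.22157 = 22.157%

22.2%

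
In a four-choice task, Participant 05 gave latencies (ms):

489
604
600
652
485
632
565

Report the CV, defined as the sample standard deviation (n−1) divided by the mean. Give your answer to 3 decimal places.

n = 7, Σ = 4027, M = 575.2857
Σ(x−M)² = 26239.429; s = √(26239.429/6) = 66.1305
CV = 66.1305 / 575.2857 = 0.11495

0.115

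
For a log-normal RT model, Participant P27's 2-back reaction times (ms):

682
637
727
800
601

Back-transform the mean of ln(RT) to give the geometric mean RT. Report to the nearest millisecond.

686 ms

ln(RT): 6.5250, 6.4568, 6.5889, 6.6846, 6.3986
Mean ln(RT) = 32.6539/5 = 6.53079
Geometric mean = exp(6.53079) = 685.94 ms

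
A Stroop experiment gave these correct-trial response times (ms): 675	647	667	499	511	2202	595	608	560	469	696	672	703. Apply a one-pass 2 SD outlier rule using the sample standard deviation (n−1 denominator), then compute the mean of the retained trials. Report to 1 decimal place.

n = 13, ΣRT = 9504, M = 731.077
Σ(x−M)² = 2417352.92; s = √(2417352.92/12) = 448.827
Cutoffs: 731.077 ± 2·448.827 → [-166.6, 1628.7]
Outside: 2202 → excluded.
Retained (n=12): Σ = 7302, mean = 7302/12 = 608.500

608.5 ms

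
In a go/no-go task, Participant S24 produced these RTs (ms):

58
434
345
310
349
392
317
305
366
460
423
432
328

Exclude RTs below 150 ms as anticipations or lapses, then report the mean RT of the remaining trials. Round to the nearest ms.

372 ms

Excluded: 58
Retained (n=12): Σ = 4461
Mean = 4461/12 = 371.7500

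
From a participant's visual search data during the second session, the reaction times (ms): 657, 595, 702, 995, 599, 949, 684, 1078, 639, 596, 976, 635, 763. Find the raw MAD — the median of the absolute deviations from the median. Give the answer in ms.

Sorted: 595, 596, 599, 635, 639, 657, 684, 702, 763, 949, 976, 995, 1078 → median = 684
|x − 684|: 27, 89, 18, 311, 85, 265, 0, 394, 45, 88, 292, 49, 79
Sorted deviations: 0, 18, 27, 45, 49, 79, 85, 88, 89, 265, 292, 311, 394 → MAD = 85

85 ms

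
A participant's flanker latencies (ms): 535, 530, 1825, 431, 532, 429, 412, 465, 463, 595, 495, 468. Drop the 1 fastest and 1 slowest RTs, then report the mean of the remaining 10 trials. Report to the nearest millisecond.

Sorted: 412, 429, 431, 463, 465, 468, 495, 530, 532, 535, 595, 1825
Drop lowest 1 (412) and highest 1 (1825)
Remaining (n=10): Σ = 4943, mean = 4943/10 = 494.300

494 ms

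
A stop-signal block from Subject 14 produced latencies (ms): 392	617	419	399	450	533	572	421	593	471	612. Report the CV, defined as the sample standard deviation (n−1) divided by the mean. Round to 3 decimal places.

0.179

n = 11, Σ = 5479, M = 498.0909
Σ(x−M)² = 79122.909; s = √(79122.909/10) = 88.9511
CV = 88.9511 / 498.0909 = 0.17858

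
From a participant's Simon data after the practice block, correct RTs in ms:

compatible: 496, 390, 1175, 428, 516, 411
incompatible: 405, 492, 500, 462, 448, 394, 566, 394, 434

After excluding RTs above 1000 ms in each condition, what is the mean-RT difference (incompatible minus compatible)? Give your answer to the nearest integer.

7 ms

compatible: exclude 1175
M(compatible) = 2241/5 = 448.200
M(incompatible) = 4095/9 = 455.000
Difference = 455.000 − 448.200 = 6.800 ms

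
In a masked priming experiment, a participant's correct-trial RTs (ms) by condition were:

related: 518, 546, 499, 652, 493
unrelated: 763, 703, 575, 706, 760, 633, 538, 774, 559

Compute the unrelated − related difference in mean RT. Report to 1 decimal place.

126.3 ms

M(related) = 2708/5 = 541.600
M(unrelated) = 6011/9 = 667.889
Difference = 667.889 − 541.600 = 126.289 ms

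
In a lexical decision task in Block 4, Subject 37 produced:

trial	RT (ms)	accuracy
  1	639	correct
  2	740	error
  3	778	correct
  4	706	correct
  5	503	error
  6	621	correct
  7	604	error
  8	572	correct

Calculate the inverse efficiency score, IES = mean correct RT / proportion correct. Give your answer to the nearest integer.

Correct trials (n=5): 639, 778, 706, 621, 572
Mean correct RT = 3316/5 = 663.2000 ms
Proportion correct = 5/8
IES = 663.2000 / (5/8) = 1061.120 ms

1061 ms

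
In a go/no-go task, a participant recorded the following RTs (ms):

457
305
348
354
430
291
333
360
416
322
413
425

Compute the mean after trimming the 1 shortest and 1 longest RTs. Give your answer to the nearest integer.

Sorted: 291, 305, 322, 333, 348, 354, 360, 413, 416, 425, 430, 457
Drop lowest 1 (291) and highest 1 (457)
Remaining (n=10): Σ = 3706, mean = 3706/10 = 370.600

371 ms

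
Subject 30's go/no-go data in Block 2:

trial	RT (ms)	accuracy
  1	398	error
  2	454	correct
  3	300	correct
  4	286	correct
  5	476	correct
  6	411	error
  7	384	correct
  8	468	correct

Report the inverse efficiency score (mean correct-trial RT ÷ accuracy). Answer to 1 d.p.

526.2 ms

Correct trials (n=6): 454, 300, 286, 476, 384, 468
Mean correct RT = 2368/6 = 394.6667 ms
Proportion correct = 6/8
IES = 394.6667 / (6/8) = 526.222 ms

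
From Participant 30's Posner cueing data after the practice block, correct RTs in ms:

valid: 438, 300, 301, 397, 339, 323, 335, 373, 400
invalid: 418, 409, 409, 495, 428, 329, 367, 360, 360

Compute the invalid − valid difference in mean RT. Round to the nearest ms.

41 ms

M(valid) = 3206/9 = 356.222
M(invalid) = 3575/9 = 397.222
Difference = 397.222 − 356.222 = 41.000 ms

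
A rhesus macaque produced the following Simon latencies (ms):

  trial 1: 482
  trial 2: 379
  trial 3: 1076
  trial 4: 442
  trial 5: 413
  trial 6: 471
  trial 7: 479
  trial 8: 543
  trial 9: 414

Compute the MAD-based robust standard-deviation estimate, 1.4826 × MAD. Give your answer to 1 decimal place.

84.5 ms

Sorted: 379, 413, 414, 442, 471, 479, 482, 543, 1076 → median = 471
|x − 471| sorted: 0, 8, 11, 29, 57, 58, 72, 92, 605 → MAD = 57
Robust SD ≈ 1.4826 × 57 = 84.508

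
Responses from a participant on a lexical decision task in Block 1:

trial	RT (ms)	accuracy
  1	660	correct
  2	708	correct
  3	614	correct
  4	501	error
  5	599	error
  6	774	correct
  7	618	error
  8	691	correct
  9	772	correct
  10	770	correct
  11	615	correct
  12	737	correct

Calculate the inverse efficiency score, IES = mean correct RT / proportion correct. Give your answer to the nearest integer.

939 ms

Correct trials (n=9): 660, 708, 614, 774, 691, 772, 770, 615, 737
Mean correct RT = 6341/9 = 704.5556 ms
Proportion correct = 9/12
IES = 704.5556 / (9/12) = 939.407 ms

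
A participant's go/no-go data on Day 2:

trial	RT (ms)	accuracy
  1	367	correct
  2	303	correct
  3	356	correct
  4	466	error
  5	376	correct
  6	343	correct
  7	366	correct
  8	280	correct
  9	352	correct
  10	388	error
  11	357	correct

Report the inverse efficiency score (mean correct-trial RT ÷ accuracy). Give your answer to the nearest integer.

Correct trials (n=9): 367, 303, 356, 376, 343, 366, 280, 352, 357
Mean correct RT = 3100/9 = 344.4444 ms
Proportion correct = 9/11
IES = 344.4444 / (9/11) = 420.988 ms

421 ms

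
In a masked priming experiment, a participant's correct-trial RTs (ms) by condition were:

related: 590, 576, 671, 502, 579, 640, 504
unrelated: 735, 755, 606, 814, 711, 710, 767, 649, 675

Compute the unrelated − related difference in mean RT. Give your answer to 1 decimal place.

M(related) = 4062/7 = 580.286
M(unrelated) = 6422/9 = 713.556
Difference = 713.556 − 580.286 = 133.270 ms

133.3 ms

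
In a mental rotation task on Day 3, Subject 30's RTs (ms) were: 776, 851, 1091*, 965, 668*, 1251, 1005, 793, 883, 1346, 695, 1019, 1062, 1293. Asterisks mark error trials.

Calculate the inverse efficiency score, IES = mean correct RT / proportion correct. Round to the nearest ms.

1161 ms

Correct trials (n=12): 776, 851, 965, 1251, 1005, 793, 883, 1346, 695, 1019, 1062, 1293
Mean correct RT = 11939/12 = 994.9167 ms
Proportion correct = 12/14
IES = 994.9167 / (12/14) = 1160.736 ms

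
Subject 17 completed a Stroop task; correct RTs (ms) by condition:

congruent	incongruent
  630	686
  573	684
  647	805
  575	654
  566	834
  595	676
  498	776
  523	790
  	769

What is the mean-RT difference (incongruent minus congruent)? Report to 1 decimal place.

M(congruent) = 4607/8 = 575.875
M(incongruent) = 6674/9 = 741.556
Difference = 741.556 − 575.875 = 165.681 ms

165.7 ms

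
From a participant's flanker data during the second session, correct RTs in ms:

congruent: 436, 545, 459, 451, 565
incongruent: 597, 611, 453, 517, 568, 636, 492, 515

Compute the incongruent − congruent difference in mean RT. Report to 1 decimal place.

M(congruent) = 2456/5 = 491.200
M(incongruent) = 4389/8 = 548.625
Difference = 548.625 − 491.200 = 57.425 ms

57.4 ms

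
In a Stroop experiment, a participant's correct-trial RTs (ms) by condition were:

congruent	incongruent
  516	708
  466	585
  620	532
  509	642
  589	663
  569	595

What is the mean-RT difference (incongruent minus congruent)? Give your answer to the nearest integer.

76 ms

M(congruent) = 3269/6 = 544.833
M(incongruent) = 3725/6 = 620.833
Difference = 620.833 − 544.833 = 76.000 ms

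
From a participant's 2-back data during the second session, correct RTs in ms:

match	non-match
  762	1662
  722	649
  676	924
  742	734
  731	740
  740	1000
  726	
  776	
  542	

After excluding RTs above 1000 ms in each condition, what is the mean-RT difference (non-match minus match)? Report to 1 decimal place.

96.4 ms

non-match: exclude 1662
M(match) = 6417/9 = 713.000
M(non-match) = 4047/5 = 809.400
Difference = 809.400 − 713.000 = 96.400 ms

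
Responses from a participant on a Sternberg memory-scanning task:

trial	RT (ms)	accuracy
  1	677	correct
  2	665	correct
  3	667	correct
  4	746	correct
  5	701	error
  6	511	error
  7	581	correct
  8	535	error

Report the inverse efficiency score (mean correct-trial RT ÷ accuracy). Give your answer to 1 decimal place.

Correct trials (n=5): 677, 665, 667, 746, 581
Mean correct RT = 3336/5 = 667.2000 ms
Proportion correct = 5/8
IES = 667.2000 / (5/8) = 1067.520 ms

1067.5 ms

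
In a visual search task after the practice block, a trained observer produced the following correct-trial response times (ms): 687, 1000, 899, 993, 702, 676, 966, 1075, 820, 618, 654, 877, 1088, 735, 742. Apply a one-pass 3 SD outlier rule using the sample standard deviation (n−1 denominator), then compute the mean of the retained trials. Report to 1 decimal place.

835.5 ms

n = 15, ΣRT = 12532, M = 835.467
Σ(x−M)² = 360413.73; s = √(360413.73/14) = 160.449
Cutoffs: 835.467 ± 3·160.449 → [354.1, 1316.8]
No RTs fall outside the cutoffs; all 15 retained. Mean = 12532/15 = 835.467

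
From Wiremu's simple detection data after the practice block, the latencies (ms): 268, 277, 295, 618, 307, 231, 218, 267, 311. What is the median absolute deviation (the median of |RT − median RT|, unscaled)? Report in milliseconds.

30 ms

Sorted: 218, 231, 267, 268, 277, 295, 307, 311, 618 → median = 277
|x − 277|: 9, 0, 18, 341, 30, 46, 59, 10, 34
Sorted deviations: 0, 9, 10, 18, 30, 34, 46, 59, 341 → MAD = 30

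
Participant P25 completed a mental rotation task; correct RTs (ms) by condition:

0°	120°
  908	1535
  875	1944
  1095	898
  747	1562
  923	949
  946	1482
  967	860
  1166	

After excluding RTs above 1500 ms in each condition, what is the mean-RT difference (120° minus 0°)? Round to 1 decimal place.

120°: exclude 1535, 1944, 1562
M(0°) = 7627/8 = 953.375
M(120°) = 4189/4 = 1047.250
Difference = 1047.250 − 953.375 = 93.875 ms

93.9 ms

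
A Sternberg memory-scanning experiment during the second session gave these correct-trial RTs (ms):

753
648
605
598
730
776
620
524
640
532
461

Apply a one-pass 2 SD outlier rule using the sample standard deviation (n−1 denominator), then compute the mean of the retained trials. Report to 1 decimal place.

n = 11, ΣRT = 6887, M = 626.091
Σ(x−M)² = 97850.91; s = √(97850.91/10) = 98.920
Cutoffs: 626.091 ± 2·98.920 → [428.3, 823.9]
No RTs fall outside the cutoffs; all 11 retained. Mean = 6887/11 = 626.091

626.1 ms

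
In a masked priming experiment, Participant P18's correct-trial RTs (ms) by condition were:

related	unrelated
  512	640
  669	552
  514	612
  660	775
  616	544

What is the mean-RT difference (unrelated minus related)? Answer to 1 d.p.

30.4 ms

M(related) = 2971/5 = 594.200
M(unrelated) = 3123/5 = 624.600
Difference = 624.600 − 594.200 = 30.400 ms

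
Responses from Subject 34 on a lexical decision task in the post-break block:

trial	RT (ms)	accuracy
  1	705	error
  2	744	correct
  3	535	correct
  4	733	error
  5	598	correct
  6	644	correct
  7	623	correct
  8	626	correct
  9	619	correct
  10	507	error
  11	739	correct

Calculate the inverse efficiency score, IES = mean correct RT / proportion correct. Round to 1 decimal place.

881.4 ms

Correct trials (n=8): 744, 535, 598, 644, 623, 626, 619, 739
Mean correct RT = 5128/8 = 641.0000 ms
Proportion correct = 8/11
IES = 641.0000 / (8/11) = 881.375 ms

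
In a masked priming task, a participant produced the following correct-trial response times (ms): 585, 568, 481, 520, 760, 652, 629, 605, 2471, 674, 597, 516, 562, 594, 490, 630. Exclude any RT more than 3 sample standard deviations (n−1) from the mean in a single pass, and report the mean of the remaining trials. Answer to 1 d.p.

n = 16, ΣRT = 11334, M = 708.375
Σ(x−M)² = 3390719.75; s = √(3390719.75/15) = 475.445
Cutoffs: 708.375 ± 3·475.445 → [-718.0, 2134.7]
Outside: 2471 → excluded.
Retained (n=15): Σ = 8863, mean = 8863/15 = 590.867

590.9 ms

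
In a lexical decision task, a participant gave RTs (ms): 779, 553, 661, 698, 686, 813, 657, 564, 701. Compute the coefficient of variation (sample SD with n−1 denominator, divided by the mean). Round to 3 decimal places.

0.126

n = 9, Σ = 6112, M = 679.1111
Σ(x−M)² = 58758.889; s = √(58758.889/8) = 85.7022
CV = 85.7022 / 679.1111 = 0.12620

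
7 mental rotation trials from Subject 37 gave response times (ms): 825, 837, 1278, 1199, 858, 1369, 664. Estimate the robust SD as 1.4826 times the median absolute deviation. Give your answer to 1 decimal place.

Sorted: 664, 825, 837, 858, 1199, 1278, 1369 → median = 858
|x − 858| sorted: 0, 21, 33, 194, 341, 420, 511 → MAD = 194
Robust SD ≈ 1.4826 × 194 = 287.624

287.6 ms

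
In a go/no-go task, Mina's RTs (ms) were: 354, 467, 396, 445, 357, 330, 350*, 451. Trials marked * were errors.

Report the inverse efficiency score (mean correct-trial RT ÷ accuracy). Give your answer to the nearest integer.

Correct trials (n=7): 354, 467, 396, 445, 357, 330, 451
Mean correct RT = 2800/7 = 400.0000 ms
Proportion correct = 7/8
IES = 400.0000 / (7/8) = 457.143 ms

457 ms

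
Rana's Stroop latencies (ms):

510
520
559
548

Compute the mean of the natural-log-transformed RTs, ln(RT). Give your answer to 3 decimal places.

ln(RT): 6.2344, 6.2538, 6.3261, 6.3063
Σ ln(RT) = 25.1207
Mean = 25.1207/4 = 6.28017

6.280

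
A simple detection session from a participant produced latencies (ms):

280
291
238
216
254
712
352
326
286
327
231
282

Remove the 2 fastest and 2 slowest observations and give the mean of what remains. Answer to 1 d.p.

285.5 ms

Sorted: 216, 231, 238, 254, 280, 282, 286, 291, 326, 327, 352, 712
Drop lowest 2 (216, 231) and highest 2 (352, 712)
Remaining (n=8): Σ = 2284, mean = 2284/8 = 285.500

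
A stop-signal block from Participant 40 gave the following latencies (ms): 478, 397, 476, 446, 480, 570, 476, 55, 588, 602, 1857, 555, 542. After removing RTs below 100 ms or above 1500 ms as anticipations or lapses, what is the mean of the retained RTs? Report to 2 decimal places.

510.00 ms

Excluded: 55, 1857
Retained (n=11): Σ = 5610
Mean = 5610/11 = 510.0000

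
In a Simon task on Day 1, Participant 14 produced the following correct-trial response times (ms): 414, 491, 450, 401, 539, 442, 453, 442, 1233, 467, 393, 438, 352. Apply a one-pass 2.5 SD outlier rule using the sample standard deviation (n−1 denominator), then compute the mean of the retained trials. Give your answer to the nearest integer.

440 ms

n = 13, ΣRT = 6515, M = 501.154
Σ(x−M)² = 605793.69; s = √(605793.69/12) = 224.684
Cutoffs: 501.154 ± 2.5·224.684 → [-60.6, 1062.9]
Outside: 1233 → excluded.
Retained (n=12): Σ = 5282, mean = 5282/12 = 440.167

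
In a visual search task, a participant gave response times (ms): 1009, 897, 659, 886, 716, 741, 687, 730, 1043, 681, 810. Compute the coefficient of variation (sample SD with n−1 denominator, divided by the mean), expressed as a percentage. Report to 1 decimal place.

n = 11, Σ = 8859, M = 805.3636
Σ(x−M)² = 181566.545; s = √(181566.545/10) = 134.7466
CV = 134.7466 / 805.3636 = 0.16731 = 16.731%

16.7%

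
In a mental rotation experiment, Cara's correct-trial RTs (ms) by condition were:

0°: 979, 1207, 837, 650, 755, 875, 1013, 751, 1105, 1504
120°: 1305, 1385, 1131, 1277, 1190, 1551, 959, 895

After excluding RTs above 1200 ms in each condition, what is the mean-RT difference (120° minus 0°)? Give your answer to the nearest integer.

173 ms

0°: exclude 1207, 1504
120°: exclude 1305, 1385, 1277, 1551
M(0°) = 6965/8 = 870.625
M(120°) = 4175/4 = 1043.750
Difference = 1043.750 − 870.625 = 173.125 ms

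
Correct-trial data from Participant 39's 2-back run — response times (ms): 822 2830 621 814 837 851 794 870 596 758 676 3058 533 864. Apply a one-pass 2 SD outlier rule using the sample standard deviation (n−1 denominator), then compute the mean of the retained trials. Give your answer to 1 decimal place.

753.0 ms

n = 14, ΣRT = 14924, M = 1066.000
Σ(x−M)² = 8404648.00; s = √(8404648.00/13) = 804.059
Cutoffs: 1066.000 ± 2·804.059 → [-542.1, 2674.1]
Outside: 2830, 3058 → excluded.
Retained (n=12): Σ = 9036, mean = 9036/12 = 753.000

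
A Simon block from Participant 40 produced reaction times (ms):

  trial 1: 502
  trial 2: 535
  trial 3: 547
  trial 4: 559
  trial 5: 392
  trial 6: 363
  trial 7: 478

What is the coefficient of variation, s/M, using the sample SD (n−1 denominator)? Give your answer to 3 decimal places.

n = 7, Σ = 3376, M = 482.2857
Σ(x−M)² = 35639.429; s = √(35639.429/6) = 77.0708
CV = 77.0708 / 482.2857 = 0.15980

0.160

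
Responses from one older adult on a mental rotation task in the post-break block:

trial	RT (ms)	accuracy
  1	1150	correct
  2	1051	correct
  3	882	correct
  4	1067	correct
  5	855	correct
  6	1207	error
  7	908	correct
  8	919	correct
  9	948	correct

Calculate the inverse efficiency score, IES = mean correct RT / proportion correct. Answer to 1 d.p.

1094.1 ms

Correct trials (n=8): 1150, 1051, 882, 1067, 855, 908, 919, 948
Mean correct RT = 7780/8 = 972.5000 ms
Proportion correct = 8/9
IES = 972.5000 / (8/9) = 1094.062 ms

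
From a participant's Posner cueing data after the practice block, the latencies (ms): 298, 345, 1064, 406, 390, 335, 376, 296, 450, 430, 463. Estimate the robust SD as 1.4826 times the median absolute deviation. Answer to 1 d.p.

Sorted: 296, 298, 335, 345, 376, 390, 406, 430, 450, 463, 1064 → median = 390
|x − 390| sorted: 0, 14, 16, 40, 45, 55, 60, 73, 92, 94, 674 → MAD = 55
Robust SD ≈ 1.4826 × 55 = 81.543

81.5 ms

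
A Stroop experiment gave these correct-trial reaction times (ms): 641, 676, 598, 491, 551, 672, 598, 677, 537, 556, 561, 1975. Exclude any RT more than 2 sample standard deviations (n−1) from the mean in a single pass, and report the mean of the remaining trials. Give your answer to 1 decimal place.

596.2 ms

n = 12, ΣRT = 8533, M = 711.083
Σ(x−M)² = 1782836.92; s = √(1782836.92/11) = 402.587
Cutoffs: 711.083 ± 2·402.587 → [-94.1, 1516.3]
Outside: 1975 → excluded.
Retained (n=11): Σ = 6558, mean = 6558/11 = 596.182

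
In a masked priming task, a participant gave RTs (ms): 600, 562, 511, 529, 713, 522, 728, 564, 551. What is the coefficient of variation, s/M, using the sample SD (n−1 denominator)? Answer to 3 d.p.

n = 9, Σ = 5280, M = 586.6667
Σ(x−M)² = 51740.000; s = √(51740.000/8) = 80.4208
CV = 80.4208 / 586.6667 = 0.13708

0.137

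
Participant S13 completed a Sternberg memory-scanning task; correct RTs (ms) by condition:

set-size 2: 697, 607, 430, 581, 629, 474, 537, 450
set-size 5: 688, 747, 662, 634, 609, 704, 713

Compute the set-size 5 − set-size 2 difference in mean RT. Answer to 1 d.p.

M(set-size 2) = 4405/8 = 550.625
M(set-size 5) = 4757/7 = 679.571
Difference = 679.571 − 550.625 = 128.946 ms

128.9 ms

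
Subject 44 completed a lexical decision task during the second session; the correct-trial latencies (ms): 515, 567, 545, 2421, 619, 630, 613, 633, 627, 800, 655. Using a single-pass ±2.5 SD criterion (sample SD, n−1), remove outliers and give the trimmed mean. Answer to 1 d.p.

n = 11, ΣRT = 8625, M = 784.091
Σ(x−M)² = 3000868.91; s = √(3000868.91/10) = 547.802
Cutoffs: 784.091 ± 2.5·547.802 → [-585.4, 2153.6]
Outside: 2421 → excluded.
Retained (n=10): Σ = 6204, mean = 6204/10 = 620.400

620.4 ms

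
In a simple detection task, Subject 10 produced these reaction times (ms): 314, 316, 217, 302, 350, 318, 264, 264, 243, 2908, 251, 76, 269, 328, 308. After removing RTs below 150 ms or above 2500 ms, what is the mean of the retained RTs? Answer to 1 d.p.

288.0 ms

Excluded: 76, 2908
Retained (n=13): Σ = 3744
Mean = 3744/13 = 288.0000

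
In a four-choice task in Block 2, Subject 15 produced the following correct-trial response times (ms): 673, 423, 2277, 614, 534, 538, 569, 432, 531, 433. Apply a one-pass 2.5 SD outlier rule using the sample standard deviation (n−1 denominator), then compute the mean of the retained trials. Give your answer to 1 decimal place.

527.4 ms

n = 10, ΣRT = 7024, M = 702.400
Σ(x−M)² = 2814360.40; s = √(2814360.40/9) = 559.202
Cutoffs: 702.400 ± 2.5·559.202 → [-695.6, 2100.4]
Outside: 2277 → excluded.
Retained (n=9): Σ = 4747, mean = 4747/9 = 527.444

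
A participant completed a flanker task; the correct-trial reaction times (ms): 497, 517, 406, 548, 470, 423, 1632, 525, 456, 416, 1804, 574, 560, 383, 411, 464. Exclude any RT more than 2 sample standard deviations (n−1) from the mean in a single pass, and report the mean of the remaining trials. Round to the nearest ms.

475 ms

n = 16, ΣRT = 10086, M = 630.375
Σ(x−M)² = 2769743.75; s = √(2769743.75/15) = 429.709
Cutoffs: 630.375 ± 2·429.709 → [-229.0, 1489.8]
Outside: 1632, 1804 → excluded.
Retained (n=14): Σ = 6650, mean = 6650/14 = 475.000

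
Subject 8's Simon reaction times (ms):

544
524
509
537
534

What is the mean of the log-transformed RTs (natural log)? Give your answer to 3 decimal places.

ln(RT): 6.2989, 6.2615, 6.2324, 6.2860, 6.2804
Σ ln(RT) = 31.3593
Mean = 31.3593/5 = 6.27186

6.272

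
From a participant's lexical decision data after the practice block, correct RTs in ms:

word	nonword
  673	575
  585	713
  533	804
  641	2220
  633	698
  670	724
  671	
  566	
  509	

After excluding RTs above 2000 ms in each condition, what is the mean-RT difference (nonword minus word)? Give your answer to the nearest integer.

94 ms

nonword: exclude 2220
M(word) = 5481/9 = 609.000
M(nonword) = 3514/5 = 702.800
Difference = 702.800 − 609.000 = 93.800 ms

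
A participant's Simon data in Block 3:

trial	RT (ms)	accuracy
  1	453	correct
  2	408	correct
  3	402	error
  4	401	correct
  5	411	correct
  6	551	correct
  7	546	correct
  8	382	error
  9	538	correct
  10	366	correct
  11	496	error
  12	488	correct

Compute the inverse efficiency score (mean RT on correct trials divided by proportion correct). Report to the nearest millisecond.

617 ms

Correct trials (n=9): 453, 408, 401, 411, 551, 546, 538, 366, 488
Mean correct RT = 4162/9 = 462.4444 ms
Proportion correct = 9/12
IES = 462.4444 / (9/12) = 616.593 ms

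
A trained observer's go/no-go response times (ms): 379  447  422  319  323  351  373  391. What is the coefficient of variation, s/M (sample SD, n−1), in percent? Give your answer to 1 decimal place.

n = 8, Σ = 3005, M = 375.6250
Σ(x−M)² = 14081.875; s = √(14081.875/7) = 44.8519
CV = 44.8519 / 375.6250 = 0.11941 = 11.941%

11.9%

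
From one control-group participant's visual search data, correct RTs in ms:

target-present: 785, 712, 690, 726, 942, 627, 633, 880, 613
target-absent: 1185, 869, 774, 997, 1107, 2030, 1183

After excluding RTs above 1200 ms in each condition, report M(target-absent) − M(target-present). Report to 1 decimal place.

284.9 ms

target-absent: exclude 2030
M(target-present) = 6608/9 = 734.222
M(target-absent) = 6115/6 = 1019.167
Difference = 1019.167 − 734.222 = 284.944 ms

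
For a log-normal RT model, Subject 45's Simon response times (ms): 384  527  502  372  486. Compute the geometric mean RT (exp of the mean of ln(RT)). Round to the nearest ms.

ln(RT): 5.9506, 6.2672, 6.2186, 5.9189, 6.1862
Mean ln(RT) = 30.5415/5 = 6.10831
Geometric mean = exp(6.10831) = 449.58 ms

450 ms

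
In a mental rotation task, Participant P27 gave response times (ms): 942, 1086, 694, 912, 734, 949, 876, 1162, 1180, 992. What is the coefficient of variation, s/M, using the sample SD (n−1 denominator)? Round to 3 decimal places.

0.170

n = 10, Σ = 9527, M = 952.7000
Σ(x−M)² = 237208.100; s = √(237208.100/9) = 162.3467
CV = 162.3467 / 952.7000 = 0.17041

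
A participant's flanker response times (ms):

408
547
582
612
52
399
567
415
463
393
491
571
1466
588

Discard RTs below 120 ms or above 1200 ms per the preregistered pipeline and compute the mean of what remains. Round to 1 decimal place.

Excluded: 52, 1466
Retained (n=12): Σ = 6036
Mean = 6036/12 = 503.0000

503.0 ms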